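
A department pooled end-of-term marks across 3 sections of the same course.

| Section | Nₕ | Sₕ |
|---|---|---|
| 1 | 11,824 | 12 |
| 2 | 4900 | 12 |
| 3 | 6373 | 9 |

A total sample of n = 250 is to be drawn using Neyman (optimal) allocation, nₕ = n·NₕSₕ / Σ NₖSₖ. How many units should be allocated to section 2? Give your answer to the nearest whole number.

57

1: NₕSₕ = 11824·12 = 141888
2: NₕSₕ = 4900·12 = 58800
3: NₕSₕ = 6373·9 = 57357
Σ NₕSₕ = 258045.
n_2 = 250·58800/258045 = 56.967... → 57.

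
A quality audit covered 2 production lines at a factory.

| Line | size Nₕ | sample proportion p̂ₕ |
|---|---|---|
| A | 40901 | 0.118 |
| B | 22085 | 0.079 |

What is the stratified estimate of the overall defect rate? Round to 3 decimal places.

0.104

N = 40901 + 22085 = 62986.
Overall proportion = Σ (Nₕ/N)·p̂ₕ.
Σ Nₕp̂ₕ = 4826.318 + 1744.715 = 6571.033.
6571.033 / 62986 = 0.10433... → 0.104.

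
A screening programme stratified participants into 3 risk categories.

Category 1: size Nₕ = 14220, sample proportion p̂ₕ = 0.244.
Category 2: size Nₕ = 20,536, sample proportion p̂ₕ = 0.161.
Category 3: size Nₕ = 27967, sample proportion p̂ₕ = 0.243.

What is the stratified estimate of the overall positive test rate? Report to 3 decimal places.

0.216

N = 14220 + 20536 + 27967 = 62723.
Overall proportion = Σ (Nₕ/N)·p̂ₕ.
Σ Nₕp̂ₕ = 3469.68 + 3306.296 + 6795.981 = 13571.957.
13571.957 / 62723 = 0.21638... → 0.216.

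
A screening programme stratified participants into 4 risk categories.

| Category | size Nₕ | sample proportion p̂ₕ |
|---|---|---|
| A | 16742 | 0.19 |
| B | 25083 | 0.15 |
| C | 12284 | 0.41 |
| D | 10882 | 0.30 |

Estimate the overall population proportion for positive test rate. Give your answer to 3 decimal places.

N = 16742 + 25083 + 12284 + 10882 = 64991.
Overall proportion = Σ (Nₕ/N)·p̂ₕ.
Σ Nₕp̂ₕ = 3180.98 + 3762.45 + 5036.44 + 3264.6 = 15244.47.
15244.47 / 64991 = 0.23456... → 0.235.

0.235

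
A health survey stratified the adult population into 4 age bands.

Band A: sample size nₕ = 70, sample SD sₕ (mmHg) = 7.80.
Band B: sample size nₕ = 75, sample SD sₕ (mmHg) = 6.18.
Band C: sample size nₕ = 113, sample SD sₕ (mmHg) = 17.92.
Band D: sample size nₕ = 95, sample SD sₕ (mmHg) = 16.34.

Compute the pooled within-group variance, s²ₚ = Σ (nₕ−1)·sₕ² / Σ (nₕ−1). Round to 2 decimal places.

195.09

Degrees of freedom: 69 + 74 + 112 + 94 = 349.
Σ(nₕ−1)sₕ² = 69·60.84 + 74·38.1924 + 112·321.1264 + 94·266.9956 = 68087.9408.
s²ₚ = 68087.9408 / 349 = 195.0944... → 195.09.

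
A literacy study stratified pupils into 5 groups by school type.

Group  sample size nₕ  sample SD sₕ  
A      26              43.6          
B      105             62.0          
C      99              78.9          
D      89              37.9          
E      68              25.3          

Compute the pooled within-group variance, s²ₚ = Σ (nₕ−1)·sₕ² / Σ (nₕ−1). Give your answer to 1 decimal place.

3211.2

A: (26−1)·43.6² = 25·1900.96 = 47524
B: (105−1)·62.0² = 104·3844 = 399776
C: (99−1)·78.9² = 98·6225.21 = 610070.58
D: (89−1)·37.9² = 88·1436.41 = 126404.08
E: (68−1)·25.3² = 67·640.09 = 42886.03
Numerator = 1226660.69; denominator = Σ(nₕ−1) = 382.
s²ₚ = 1226660.69/382 = 3211.154... → 3211.2.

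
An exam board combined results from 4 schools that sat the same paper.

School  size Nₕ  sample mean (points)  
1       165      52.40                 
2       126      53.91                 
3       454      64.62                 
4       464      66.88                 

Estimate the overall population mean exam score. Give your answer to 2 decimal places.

62.70

x̄_st = (Σ Nₕx̄ₕ) / (Σ Nₕ) = (165·52.40 + 126·53.91 + 454·64.62 + 464·66.88) / 1209
= 75808.46 / 1209 = 62.7034... → 62.70.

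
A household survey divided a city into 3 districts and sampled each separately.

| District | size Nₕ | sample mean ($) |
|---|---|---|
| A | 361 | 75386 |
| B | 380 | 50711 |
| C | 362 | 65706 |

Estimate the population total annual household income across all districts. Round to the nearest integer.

70270098

Population total = Σ Nₕ·x̄ₕ (each stratum's size times its mean).
361·75386 + 380·50711 + 362·65706 = 27214346 + 19270180 + 23785572 = 70270098.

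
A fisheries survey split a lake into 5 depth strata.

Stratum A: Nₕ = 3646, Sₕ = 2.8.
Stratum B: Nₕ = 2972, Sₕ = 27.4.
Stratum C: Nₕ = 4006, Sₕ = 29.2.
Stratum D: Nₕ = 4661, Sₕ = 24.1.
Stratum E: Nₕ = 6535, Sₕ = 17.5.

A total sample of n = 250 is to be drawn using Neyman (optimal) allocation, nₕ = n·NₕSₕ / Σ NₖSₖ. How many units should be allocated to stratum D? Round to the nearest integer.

Σ NₕSₕ = 3646·2.8 + 2972·27.4 + 4006·29.2 + 4661·24.1 + 6535·17.5 = 435309.4.
Share for D: 112330.1/435309.4 = 0.25805.
n_D = 250 × 0.25805 = 64.512... → 65.

65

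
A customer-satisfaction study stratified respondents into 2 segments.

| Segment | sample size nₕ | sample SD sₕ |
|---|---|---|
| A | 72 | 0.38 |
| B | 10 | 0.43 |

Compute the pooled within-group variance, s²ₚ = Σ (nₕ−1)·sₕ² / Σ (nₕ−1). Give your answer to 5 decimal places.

0.14896

Degrees of freedom: 71 + 9 = 80.
Σ(nₕ−1)sₕ² = 71·0.1444 + 9·0.1849 = 11.9165.
s²ₚ = 11.9165 / 80 = 0.1489563... → 0.14896.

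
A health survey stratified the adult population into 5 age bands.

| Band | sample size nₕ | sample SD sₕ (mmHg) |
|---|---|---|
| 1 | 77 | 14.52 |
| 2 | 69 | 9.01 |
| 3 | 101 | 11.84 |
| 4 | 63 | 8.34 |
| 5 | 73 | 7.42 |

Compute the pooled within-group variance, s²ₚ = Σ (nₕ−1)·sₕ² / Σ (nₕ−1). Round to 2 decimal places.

115.97

Degrees of freedom: 76 + 68 + 100 + 62 + 72 = 378.
Σ(nₕ−1)sₕ² = 76·210.8304 + 68·81.1801 + 100·140.1856 + 62·69.5556 + 72·55.0564 = 43838.4252.
s²ₚ = 43838.4252 / 378 = 115.9747... → 115.97.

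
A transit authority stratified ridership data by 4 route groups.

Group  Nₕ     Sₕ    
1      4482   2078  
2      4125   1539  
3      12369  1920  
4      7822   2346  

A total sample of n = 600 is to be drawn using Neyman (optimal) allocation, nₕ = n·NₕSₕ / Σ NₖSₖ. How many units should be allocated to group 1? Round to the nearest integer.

97

Σ NₕSₕ = 4482·2078 + 4125·1539 + 12369·1920 + 7822·2346 = 57760863.
Share for 1: 9313596/57760863 = 0.16124.
n_1 = 600 × 0.16124 = 96.746... → 97.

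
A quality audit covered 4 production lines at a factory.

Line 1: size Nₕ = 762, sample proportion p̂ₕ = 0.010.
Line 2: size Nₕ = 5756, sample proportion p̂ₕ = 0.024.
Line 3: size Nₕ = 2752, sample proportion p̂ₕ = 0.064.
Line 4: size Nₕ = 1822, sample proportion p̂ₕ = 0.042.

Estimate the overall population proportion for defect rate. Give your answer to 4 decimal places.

Wₕ = Nₕ/N with N = 11092: 0.0687, 0.5189, 0.2481, 0.1643.
p̂_st = 0.0687·0.010 + 0.5189·0.024 + 0.2481·0.064 + 0.1643·0.042 ≈ 0.035919... → 0.0359.

0.0359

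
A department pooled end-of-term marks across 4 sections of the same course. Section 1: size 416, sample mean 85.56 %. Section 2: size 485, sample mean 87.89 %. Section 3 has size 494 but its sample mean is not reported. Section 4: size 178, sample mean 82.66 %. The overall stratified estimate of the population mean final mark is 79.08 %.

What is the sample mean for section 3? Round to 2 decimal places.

N = 416 + 485 + 494 + 178 = 1573.
Overall total = μ·N = 79.08·1573 = 124392.84.
Subtract the known strata: 416·85.56 + 485·87.89 + 178·82.66 = 92933.09.
Remaining total for section 3: 124392.84 − 92933.09 = 31459.75.
Divide by its size: 31459.75 / 494 = 63.6837... → 63.68.

63.68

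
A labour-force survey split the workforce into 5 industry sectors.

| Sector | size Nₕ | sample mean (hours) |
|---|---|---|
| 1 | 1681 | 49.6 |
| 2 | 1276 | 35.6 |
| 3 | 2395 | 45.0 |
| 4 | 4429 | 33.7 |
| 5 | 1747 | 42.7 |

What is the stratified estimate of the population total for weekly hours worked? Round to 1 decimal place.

1: 1681·49.6 = 83377.6
2: 1276·35.6 = 45425.6
3: 2395·45.0 = 107775
4: 4429·33.7 = 149257.3
5: 1747·42.7 = 74596.9
τ̂ = Σ Nₕx̄ₕ = 460432.4.

460432.4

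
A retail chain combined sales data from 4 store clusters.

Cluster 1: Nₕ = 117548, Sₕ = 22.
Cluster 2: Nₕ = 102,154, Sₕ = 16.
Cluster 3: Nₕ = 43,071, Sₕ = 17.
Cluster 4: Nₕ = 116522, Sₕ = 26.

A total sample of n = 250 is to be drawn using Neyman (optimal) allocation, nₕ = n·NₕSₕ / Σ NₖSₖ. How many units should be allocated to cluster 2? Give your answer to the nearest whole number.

51

1: NₕSₕ = 117548·22 = 2586056
2: NₕSₕ = 102154·16 = 1634464
3: NₕSₕ = 43071·17 = 732207
4: NₕSₕ = 116522·26 = 3029572
Σ NₕSₕ = 7982299.
n_2 = 250·1634464/7982299 = 51.190... → 51.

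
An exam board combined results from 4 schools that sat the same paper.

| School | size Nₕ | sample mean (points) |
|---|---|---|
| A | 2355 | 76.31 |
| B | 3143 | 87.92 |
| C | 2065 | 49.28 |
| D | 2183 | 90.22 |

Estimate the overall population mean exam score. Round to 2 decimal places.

77.44

N = 9746; weights Wₕ = Nₕ/N = (0.2416, 0.3225, 0.2119, 0.2240).
x̄_st = Σ Wₕ·x̄ₕ = 0.2416·76.31 + 0.3225·87.92 + 0.2119·49.28 + 0.2240·90.22 ≈ 77.4427...
→ 77.44.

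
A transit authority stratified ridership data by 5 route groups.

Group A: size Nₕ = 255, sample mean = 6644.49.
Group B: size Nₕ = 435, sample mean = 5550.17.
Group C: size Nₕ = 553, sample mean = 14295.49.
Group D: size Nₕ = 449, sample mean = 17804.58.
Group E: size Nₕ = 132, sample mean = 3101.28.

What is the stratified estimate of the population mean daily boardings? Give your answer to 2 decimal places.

11193.91

N = 1824; weights Wₕ = Nₕ/N = (0.1398, 0.2385, 0.3032, 0.2462, 0.0724).
x̄_st = Σ Wₕ·x̄ₕ = 0.1398·6644.49 + 0.2385·5550.17 + 0.3032·14295.49 + 0.2462·17804.58 + 0.0724·3101.28 ≈ 11193.9146...
→ 11193.91.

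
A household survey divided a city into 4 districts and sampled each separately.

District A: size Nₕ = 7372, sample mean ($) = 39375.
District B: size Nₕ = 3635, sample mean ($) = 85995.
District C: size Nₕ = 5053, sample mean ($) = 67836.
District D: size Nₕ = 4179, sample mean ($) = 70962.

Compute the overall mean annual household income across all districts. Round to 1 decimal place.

61376.0

x̄_st = (Σ Nₕx̄ₕ) / (Σ Nₕ) = (7372·39375 + 3635·85995 + 5053·67836 + 4179·70962) / 20239
= 1242189831 / 20239 = 61376.048... → 61376.0.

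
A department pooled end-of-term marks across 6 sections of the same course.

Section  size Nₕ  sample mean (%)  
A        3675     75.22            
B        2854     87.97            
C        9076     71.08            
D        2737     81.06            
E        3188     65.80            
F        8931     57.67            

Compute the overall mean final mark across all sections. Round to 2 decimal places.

x̄_st = (Σ Nₕx̄ₕ) / (Σ Nₕ) = (3675·75.22 + 2854·87.97 + 9076·71.08 + 2737·81.06 + 3188·65.80 + 8931·57.67) / 30461
= 2119304.35 / 30461 = 69.5744... → 69.57.

69.57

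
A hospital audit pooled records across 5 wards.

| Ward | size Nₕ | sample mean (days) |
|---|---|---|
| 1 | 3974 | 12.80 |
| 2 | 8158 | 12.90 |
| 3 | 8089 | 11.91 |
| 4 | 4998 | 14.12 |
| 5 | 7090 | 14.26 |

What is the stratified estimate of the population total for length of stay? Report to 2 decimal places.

1: 3974·12.80 = 50867.2
2: 8158·12.90 = 105238.2
3: 8089·11.91 = 96339.99
4: 4998·14.12 = 70571.76
5: 7090·14.26 = 101103.4
τ̂ = Σ Nₕx̄ₕ = 424120.55.

424120.55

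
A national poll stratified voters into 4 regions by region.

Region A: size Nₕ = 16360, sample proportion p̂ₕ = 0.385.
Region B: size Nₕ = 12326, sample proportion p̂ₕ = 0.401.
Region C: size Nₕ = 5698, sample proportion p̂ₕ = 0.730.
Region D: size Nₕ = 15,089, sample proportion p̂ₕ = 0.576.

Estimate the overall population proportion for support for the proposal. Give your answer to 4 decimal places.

0.4870

Wₕ = Nₕ/N with N = 49473: 0.3307, 0.2491, 0.1152, 0.3050.
p̂_st = 0.3307·0.385 + 0.2491·0.401 + 0.1152·0.730 + 0.3050·0.576 ≈ 0.486975... → 0.4870.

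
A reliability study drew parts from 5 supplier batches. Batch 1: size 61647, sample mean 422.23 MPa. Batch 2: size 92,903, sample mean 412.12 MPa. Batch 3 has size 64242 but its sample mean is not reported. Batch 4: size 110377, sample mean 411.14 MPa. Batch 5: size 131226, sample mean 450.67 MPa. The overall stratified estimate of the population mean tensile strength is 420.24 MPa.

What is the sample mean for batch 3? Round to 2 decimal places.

N = 61647 + 92903 + 64242 + 110377 + 131226 = 460395.
Overall total = μ·N = 420.24·460395 = 193476394.8.
Subtract the known strata: 61647·422.23 + 92903·412.12 + 110377·411.14 + 131226·450.67 = 168836418.37.
Remaining total for batch 3: 193476394.8 − 168836418.37 = 24639976.43.
Divide by its size: 24639976.43 / 64242 = 383.5493... → 383.55.

383.55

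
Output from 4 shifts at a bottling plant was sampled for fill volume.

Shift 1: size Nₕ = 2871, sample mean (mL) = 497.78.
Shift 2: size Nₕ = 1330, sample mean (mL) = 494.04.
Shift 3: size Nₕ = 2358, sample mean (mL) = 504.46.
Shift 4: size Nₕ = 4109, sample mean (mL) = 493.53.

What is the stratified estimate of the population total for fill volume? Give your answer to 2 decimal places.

5303631.03

1: 2871·497.78 = 1429126.38
2: 1330·494.04 = 657073.2
3: 2358·504.46 = 1189516.68
4: 4109·493.53 = 2027914.77
τ̂ = Σ Nₕx̄ₕ = 5303631.03.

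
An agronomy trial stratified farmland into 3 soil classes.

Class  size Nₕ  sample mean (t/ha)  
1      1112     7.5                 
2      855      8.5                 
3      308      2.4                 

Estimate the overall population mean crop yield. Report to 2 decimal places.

N = 1112 + 855 + 308 = 2275.
Weight each subgroup mean by Nₕ/N and sum.
Σ Nₕx̄ₕ = 1112·7.5 + 855·8.5 + 308·2.4 = 8340 + 7267.5 + 739.2 = 16346.7.
Divide by N: 16346.7 / 2275 = 7.1854... → 7.19.

7.19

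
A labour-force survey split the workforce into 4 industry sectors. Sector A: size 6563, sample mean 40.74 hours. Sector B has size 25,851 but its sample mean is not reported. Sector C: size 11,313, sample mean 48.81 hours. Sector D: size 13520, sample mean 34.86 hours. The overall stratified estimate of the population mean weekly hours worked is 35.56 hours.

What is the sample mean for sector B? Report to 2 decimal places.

Σ Nₕx̄ₕ = N·μ, so 25851·x̄_B = 57247·35.56 − (6563·40.74 + 11313·48.81 + 13520·34.86).
= 2035703.32 − 1290871.35 = 744831.97.
x̄_B = 744831.97 / 25851 = 28.8125... → 28.81.

28.81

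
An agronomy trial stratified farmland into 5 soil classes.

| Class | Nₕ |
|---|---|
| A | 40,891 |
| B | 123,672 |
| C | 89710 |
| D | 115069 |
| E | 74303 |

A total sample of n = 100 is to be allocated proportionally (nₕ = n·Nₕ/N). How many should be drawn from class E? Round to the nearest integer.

N = 40891 + 123672 + 89710 + 115069 + 74303 = 443645.
n_E = 100·74303/443645 = 16.748... → 17.

17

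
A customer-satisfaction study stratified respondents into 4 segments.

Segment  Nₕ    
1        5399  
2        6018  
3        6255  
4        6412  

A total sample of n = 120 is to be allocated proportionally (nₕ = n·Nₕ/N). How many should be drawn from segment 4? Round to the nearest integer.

N = 5399 + 6018 + 6255 + 6412 = 24084.
n_4 = 120·6412/24084 = 31.948... → 32.

32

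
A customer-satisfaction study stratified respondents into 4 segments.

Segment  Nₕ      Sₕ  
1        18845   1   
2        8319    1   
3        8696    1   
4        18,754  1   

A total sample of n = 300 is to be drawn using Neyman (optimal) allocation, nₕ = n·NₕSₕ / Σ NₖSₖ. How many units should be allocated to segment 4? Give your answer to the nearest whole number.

Σ NₕSₕ = 18845·1 + 8319·1 + 8696·1 + 18754·1 = 54614.
Share for 4: 18754/54614 = 0.34339.
n_4 = 300 × 0.34339 = 103.018... → 103.

103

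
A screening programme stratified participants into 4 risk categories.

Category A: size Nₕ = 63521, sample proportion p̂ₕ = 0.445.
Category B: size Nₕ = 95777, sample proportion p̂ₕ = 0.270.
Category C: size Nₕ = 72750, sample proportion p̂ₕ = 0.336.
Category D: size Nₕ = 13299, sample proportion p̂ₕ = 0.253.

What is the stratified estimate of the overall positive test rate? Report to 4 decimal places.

Wₕ = Nₕ/N with N = 245347: 0.2589, 0.3904, 0.2965, 0.0542.
p̂_st = 0.2589·0.445 + 0.3904·0.270 + 0.2965·0.336 + 0.0542·0.253 ≈ 0.333957... → 0.3340.

0.3340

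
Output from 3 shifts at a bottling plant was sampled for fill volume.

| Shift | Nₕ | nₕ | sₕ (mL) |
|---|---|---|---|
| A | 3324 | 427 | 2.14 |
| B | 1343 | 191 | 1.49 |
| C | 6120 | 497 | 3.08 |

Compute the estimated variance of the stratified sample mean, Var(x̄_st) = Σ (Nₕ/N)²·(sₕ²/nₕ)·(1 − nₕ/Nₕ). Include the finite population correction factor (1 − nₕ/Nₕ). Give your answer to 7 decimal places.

N = 10787. Term for each stratum: Wₕ²sₕ²/nₕ·(1−nₕ/Nₕ).
Var(x̄_st) = 0.0008875806 + 0.0001545490 + 0.0056449902 = 0.0066871199 → 0.0066871.

0.0066871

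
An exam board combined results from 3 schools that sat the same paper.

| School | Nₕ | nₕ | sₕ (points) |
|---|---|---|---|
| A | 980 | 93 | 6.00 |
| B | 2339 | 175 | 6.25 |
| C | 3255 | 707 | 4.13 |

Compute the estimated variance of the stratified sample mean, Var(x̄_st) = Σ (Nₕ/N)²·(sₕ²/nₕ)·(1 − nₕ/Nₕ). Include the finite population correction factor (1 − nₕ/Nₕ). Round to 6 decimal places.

N = 6574. Term for each stratum: Wₕ²sₕ²/nₕ·(1−nₕ/Nₕ).
Var(x̄_st) = 0.007785918 + 0.026142677 + 0.004629901 = 0.038558497 → 0.038558.

0.038558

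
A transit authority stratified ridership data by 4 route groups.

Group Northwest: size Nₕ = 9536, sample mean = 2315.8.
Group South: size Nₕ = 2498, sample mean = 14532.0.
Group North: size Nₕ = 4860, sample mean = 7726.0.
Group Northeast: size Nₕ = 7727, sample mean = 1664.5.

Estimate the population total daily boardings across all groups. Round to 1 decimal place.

108794356.3

Population total = Σ Nₕ·x̄ₕ (each stratum's size times its mean).
9536·2315.8 + 2498·14532.0 + 4860·7726.0 + 7727·1664.5 = 22083468.8 + 36300936 + 37548360 + 12861591.5 = 108794356.3.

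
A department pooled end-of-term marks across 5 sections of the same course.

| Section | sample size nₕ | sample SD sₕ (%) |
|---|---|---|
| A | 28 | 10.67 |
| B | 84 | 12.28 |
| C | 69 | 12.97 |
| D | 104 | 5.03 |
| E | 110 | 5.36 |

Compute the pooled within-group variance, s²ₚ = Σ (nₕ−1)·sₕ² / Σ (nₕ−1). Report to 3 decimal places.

A: (28−1)·10.67² = 27·113.8489 = 3073.9203
B: (84−1)·12.28² = 83·150.7984 = 12516.2672
C: (69−1)·12.97² = 68·168.2209 = 11439.0212
D: (104−1)·5.03² = 103·25.3009 = 2605.9927
E: (110−1)·5.36² = 109·28.7296 = 3131.5264
Numerator = 32766.7278; denominator = Σ(nₕ−1) = 390.
s²ₚ = 32766.7278/390 = 84.01725... → 84.017.

84.017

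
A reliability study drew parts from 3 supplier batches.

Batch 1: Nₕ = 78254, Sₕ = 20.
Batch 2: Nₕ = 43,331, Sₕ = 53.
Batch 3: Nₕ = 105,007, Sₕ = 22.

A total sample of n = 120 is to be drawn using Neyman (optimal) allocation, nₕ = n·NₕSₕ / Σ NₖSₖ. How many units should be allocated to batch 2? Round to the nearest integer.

1: NₕSₕ = 78254·20 = 1565080
2: NₕSₕ = 43331·53 = 2296543
3: NₕSₕ = 105007·22 = 2310154
Σ NₕSₕ = 6171777.
n_2 = 120·2296543/6171777 = 44.652... → 45.

45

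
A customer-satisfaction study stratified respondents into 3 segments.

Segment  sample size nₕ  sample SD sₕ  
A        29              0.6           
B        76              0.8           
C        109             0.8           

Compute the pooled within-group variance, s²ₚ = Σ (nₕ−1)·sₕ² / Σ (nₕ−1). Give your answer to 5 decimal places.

A: (29−1)·0.6² = 28·0.36 = 10.08
B: (76−1)·0.8² = 75·0.64 = 48
C: (109−1)·0.8² = 108·0.64 = 69.12
Numerator = 127.2; denominator = Σ(nₕ−1) = 211.
s²ₚ = 127.2/211 = 0.6028436... → 0.60284.

0.60284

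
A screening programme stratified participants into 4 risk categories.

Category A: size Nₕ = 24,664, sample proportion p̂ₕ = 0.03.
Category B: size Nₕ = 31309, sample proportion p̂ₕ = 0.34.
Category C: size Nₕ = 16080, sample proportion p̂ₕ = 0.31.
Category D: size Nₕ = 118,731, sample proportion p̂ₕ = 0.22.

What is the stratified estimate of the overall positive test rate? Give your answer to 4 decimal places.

0.2227

N = 24664 + 31309 + 16080 + 118731 = 190784.
Overall proportion = Σ (Nₕ/N)·p̂ₕ.
Σ Nₕp̂ₕ = 739.92 + 10645.06 + 4984.8 + 26120.82 = 42490.6.
42490.6 / 190784 = 0.222716... → 0.2227.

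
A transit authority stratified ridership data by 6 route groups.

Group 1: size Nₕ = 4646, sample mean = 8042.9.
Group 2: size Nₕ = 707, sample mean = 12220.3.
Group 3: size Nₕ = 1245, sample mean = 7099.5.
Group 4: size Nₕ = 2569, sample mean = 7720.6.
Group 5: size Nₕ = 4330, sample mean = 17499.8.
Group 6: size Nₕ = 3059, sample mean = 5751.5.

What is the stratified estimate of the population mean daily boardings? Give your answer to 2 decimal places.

N = 4646 + 707 + 1245 + 2569 + 4330 + 3059 = 16556.
The stratified mean weights each stratum mean by its population share Nₕ/N.
Σ Nₕx̄ₕ = 4646·8042.9 + 707·12220.3 + 1245·7099.5 + 2569·7720.6 + 4330·17499.8 + 3059·5751.5 = 37367313.4 + 8639752.1 + 8838877.5 + 19834221.4 + 75774134 + 17593838.5 = 168048136.9.
Divide by N: 168048136.9 / 16556 = 10150.2861... → 10150.29.

10150.29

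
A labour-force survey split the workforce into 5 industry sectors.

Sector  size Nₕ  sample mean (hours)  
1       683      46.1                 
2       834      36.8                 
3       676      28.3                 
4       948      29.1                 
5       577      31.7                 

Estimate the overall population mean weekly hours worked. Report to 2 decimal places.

34.21

N = 3718; weights Wₕ = Nₕ/N = (0.1837, 0.2243, 0.1818, 0.2550, 0.1552).
x̄_st = Σ Wₕ·x̄ₕ = 0.1837·46.1 + 0.2243·36.8 + 0.1818·28.3 + 0.2550·29.1 + 0.1552·31.7 ≈ 34.2082...
→ 34.21.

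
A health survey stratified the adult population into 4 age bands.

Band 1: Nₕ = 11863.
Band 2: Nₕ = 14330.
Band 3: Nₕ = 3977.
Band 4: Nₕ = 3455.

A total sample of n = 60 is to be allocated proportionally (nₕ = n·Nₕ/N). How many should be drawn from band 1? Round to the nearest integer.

21

Share of band 1 = 11863/33625 = 0.35280.
Allocate 60 × 0.35280 = 21.168... → 21.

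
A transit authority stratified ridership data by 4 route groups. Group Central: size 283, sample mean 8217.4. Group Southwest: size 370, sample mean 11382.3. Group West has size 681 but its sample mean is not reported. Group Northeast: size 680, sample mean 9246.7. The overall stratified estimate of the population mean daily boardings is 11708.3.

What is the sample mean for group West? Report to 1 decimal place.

N = 283 + 370 + 681 + 680 = 2014.
Overall total = μ·N = 11708.3·2014 = 23580516.2.
Subtract the known strata: 283·8217.4 + 370·11382.3 + 680·9246.7 = 12824731.2.
Remaining total for group West: 23580516.2 − 12824731.2 = 10755785.
Divide by its size: 10755785 / 681 = 15794.104... → 15794.1.

15794.1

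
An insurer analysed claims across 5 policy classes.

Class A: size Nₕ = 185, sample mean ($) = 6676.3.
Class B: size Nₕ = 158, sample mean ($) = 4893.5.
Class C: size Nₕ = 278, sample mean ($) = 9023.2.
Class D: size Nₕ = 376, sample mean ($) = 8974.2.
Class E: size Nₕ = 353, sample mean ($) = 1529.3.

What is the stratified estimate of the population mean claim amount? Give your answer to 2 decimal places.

6245.10

N = 1350; weights Wₕ = Nₕ/N = (0.1370, 0.1170, 0.2059, 0.2785, 0.2615).
x̄_st = Σ Wₕ·x̄ₕ = 0.1370·6676.3 + 0.1170·4893.5 + 0.2059·9023.2 + 0.2785·8974.2 + 0.2615·1529.3 ≈ 6245.0964...
→ 6245.10.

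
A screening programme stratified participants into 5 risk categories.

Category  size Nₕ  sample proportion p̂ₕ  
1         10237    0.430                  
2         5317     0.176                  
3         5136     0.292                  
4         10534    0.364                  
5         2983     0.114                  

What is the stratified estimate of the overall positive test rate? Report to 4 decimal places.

0.3219

Wₕ = Nₕ/N with N = 34207: 0.2993, 0.1554, 0.1501, 0.3079, 0.0872.
p̂_st = 0.2993·0.430 + 0.1554·0.176 + 0.1501·0.292 + 0.3079·0.364 + 0.0872·0.114 ≈ 0.321918... → 0.3219.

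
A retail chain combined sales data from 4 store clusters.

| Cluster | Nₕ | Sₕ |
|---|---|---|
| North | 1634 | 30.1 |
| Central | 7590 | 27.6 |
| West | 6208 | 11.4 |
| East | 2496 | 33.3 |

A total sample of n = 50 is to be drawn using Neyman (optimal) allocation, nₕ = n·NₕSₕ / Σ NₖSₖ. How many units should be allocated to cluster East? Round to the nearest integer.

10

North: NₕSₕ = 1634·30.1 = 49183.4
Central: NₕSₕ = 7590·27.6 = 209484
West: NₕSₕ = 6208·11.4 = 70771.2
East: NₕSₕ = 2496·33.3 = 83116.8
Σ NₕSₕ = 412555.4.
n_East = 50·83116.8/412555.4 = 10.073... → 10.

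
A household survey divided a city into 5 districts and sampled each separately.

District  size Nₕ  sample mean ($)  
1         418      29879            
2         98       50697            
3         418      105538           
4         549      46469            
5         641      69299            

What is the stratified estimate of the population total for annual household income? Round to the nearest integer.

Estimate total by summing Nₕ·x̄ₕ over strata.
418·29879 + 98·50697 + 418·105538 + 549·46469 + 641·69299 = 12489422 + 4968306 + 44114884 + 25511481 + 44420659 = 131504752.

131504752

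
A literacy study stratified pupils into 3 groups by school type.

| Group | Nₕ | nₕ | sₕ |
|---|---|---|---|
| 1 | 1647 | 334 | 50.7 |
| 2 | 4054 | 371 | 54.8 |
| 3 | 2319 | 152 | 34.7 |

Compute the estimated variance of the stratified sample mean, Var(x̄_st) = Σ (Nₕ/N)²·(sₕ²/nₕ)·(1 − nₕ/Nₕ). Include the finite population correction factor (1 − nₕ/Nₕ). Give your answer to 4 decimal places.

2.7566

N = 8020. Term for each stratum: Wₕ²sₕ²/nₕ·(1−nₕ/Nₕ).
Var(x̄_st) = 0.2587492 + 1.8789877 + 0.6189083 = 2.7566452 → 2.7566.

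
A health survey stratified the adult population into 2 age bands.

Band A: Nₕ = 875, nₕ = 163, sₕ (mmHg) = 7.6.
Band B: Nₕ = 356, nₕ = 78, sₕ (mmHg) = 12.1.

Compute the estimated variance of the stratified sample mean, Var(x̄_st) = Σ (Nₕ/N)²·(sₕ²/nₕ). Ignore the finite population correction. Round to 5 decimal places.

N = 1231. Term for each stratum: Wₕ²sₕ²/nₕ.
Var(x̄_st) = 0.17903568 + 0.15698568 = 0.33602135 → 0.33602.

0.33602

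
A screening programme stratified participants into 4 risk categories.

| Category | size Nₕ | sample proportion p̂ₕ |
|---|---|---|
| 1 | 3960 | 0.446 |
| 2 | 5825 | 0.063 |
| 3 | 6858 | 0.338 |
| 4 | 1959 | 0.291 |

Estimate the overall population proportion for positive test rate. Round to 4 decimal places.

0.2699

Wₕ = Nₕ/N with N = 18602: 0.2129, 0.3131, 0.3687, 0.1053.
p̂_st = 0.2129·0.446 + 0.3131·0.063 + 0.3687·0.338 + 0.1053·0.291 ≈ 0.269928... → 0.2699.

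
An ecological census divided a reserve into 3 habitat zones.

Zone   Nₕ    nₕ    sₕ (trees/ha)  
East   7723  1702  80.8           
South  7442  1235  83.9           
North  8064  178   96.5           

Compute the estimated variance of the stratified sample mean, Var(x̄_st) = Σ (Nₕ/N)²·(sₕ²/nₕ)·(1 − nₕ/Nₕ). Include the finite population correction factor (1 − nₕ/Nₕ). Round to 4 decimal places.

N = 23229; Wₕ = Nₕ/N.
zone East: (7723/23229)²·80.8²/1702·(1 − 1702/7723) = 0.3305649
zone South: (7442/23229)²·83.9²/1235·(1 − 1235/7442) = 0.4879410
zone North: (8064/23229)²·96.5²/178·(1 − 178/8064) = 6.1656787
Sum = 6.9841847 → 6.9842.

6.9842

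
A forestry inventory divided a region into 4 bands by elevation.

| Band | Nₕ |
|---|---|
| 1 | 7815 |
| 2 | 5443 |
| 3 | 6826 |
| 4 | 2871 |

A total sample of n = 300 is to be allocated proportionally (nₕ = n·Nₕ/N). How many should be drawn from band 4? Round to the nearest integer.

38

Share of band 4 = 2871/22955 = 0.12507.
Allocate 300 × 0.12507 = 37.521... → 38.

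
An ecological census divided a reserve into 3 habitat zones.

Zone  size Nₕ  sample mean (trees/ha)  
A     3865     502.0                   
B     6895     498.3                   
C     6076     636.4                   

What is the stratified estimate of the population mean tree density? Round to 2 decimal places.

548.99

N = 16836; weights Wₕ = Nₕ/N = (0.2296, 0.4095, 0.3609).
x̄_st = Σ Wₕ·x̄ₕ = 0.2296·502.0 + 0.4095·498.3 + 0.3609·636.4 ≈ 548.9888...
→ 548.99.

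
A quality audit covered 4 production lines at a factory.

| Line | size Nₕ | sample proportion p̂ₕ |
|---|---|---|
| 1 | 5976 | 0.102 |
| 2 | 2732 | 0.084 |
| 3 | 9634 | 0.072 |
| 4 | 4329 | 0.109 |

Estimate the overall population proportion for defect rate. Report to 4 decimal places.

N = 5976 + 2732 + 9634 + 4329 = 22671.
Overall proportion = Σ (Nₕ/N)·p̂ₕ.
Σ Nₕp̂ₕ = 609.552 + 229.488 + 693.648 + 471.861 = 2004.549.
2004.549 / 22671 = 0.088419... → 0.0884.

0.0884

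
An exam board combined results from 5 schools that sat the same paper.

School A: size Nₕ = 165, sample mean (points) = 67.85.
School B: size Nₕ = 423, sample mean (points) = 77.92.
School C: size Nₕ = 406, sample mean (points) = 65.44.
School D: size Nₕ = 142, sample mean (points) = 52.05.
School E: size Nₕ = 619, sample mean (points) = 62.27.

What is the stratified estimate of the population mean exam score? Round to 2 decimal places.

N = 1755; weights Wₕ = Nₕ/N = (0.0940, 0.2410, 0.2313, 0.0809, 0.3527).
x̄_st = Σ Wₕ·x̄ₕ = 0.0940·67.85 + 0.2410·77.92 + 0.2313·65.44 + 0.0809·52.05 + 0.3527·62.27 ≈ 66.4731...
→ 66.47.

66.47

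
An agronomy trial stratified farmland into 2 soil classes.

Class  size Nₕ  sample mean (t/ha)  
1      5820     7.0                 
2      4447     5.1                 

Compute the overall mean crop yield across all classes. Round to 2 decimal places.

N = 5820 + 4447 = 10267.
The stratified mean weights each stratum mean by its population share Nₕ/N.
Σ Nₕx̄ₕ = 5820·7.0 + 4447·5.1 = 40740 + 22679.7 = 63419.7.
Divide by N: 63419.7 / 10267 = 6.1770... → 6.18.

6.18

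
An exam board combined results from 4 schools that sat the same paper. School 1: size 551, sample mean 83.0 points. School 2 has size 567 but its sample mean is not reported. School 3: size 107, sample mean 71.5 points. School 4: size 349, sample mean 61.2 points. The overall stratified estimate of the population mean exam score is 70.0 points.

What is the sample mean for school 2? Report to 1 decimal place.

N = 551 + 567 + 107 + 349 = 1574.
Overall total = μ·N = 70.0·1574 = 110180.
Subtract the known strata: 551·83.0 + 107·71.5 + 349·61.2 = 74742.3.
Remaining total for school 2: 110180 − 74742.3 = 35437.7.
Divide by its size: 35437.7 / 567 = 62.500... → 62.5.

62.5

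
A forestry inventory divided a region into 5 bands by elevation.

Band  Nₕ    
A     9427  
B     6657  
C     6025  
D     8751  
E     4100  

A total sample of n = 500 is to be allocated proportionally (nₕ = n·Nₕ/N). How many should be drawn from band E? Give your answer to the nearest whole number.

59

Share of band E = 4100/34960 = 0.11728.
Allocate 500 × 0.11728 = 58.638... → 59.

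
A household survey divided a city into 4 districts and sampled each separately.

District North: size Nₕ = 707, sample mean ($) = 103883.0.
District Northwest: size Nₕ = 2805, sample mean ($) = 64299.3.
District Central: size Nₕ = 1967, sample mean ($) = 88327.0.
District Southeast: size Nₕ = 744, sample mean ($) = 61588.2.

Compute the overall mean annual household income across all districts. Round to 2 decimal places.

76067.11

N = 6223; weights Wₕ = Nₕ/N = (0.1136, 0.4507, 0.3161, 0.1196).
x̄_st = Σ Wₕ·x̄ₕ = 0.1136·103883.0 + 0.4507·64299.3 + 0.3161·88327.0 + 0.1196·61588.2 ≈ 76067.1135...
→ 76067.11.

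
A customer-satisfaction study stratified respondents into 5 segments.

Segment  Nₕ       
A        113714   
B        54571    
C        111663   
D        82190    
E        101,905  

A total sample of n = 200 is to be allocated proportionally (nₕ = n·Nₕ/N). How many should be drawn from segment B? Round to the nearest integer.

24

N = 113714 + 54571 + 111663 + 82190 + 101905 = 464043.
n_B = 200·54571/464043 = 23.520... → 24.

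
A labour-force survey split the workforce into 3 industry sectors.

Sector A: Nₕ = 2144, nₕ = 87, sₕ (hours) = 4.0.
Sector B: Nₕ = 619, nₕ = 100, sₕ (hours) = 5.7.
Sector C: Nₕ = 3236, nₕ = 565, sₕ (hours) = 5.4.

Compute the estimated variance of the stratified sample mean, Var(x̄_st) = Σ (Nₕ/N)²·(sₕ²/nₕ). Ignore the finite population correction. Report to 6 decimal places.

0.041967

N = 5999; Wₕ = Nₕ/N.
sector A: (2144/5999)²·4.0²/87 = 0.023490517
sector B: (619/5999)²·5.7²/100 = 0.003459181
sector C: (3236/5999)²·5.4²/565 = 0.015017525
Sum = 0.041967223 → 0.041967.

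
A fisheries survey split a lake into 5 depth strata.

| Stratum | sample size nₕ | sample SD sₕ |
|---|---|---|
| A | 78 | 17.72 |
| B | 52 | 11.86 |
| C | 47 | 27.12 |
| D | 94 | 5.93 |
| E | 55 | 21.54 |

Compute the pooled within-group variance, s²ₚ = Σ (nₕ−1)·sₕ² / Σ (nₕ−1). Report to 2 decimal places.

291.31

Degrees of freedom: 77 + 51 + 46 + 93 + 54 = 321.
Σ(nₕ−1)sₕ² = 77·313.9984 + 51·140.6596 + 46·735.4944 + 93·35.1649 + 54·463.9716 = 93509.0609.
s²ₚ = 93509.0609 / 321 = 291.3055... → 291.31.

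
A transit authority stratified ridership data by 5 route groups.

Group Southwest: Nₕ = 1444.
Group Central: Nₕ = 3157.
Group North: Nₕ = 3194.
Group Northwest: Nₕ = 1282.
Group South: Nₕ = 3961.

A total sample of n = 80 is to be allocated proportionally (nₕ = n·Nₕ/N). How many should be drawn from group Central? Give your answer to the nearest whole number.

19

Share of group Central = 3157/13038 = 0.24214.
Allocate 80 × 0.24214 = 19.371... → 19.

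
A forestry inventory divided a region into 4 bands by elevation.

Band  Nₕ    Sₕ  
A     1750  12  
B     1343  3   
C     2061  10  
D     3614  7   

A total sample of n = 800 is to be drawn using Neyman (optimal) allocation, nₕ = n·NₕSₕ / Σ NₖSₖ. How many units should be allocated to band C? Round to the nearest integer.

Σ NₕSₕ = 1750·12 + 1343·3 + 2061·10 + 3614·7 = 70937.
Share for C: 20610/70937 = 0.29054.
n_C = 800 × 0.29054 = 232.432... → 232.

232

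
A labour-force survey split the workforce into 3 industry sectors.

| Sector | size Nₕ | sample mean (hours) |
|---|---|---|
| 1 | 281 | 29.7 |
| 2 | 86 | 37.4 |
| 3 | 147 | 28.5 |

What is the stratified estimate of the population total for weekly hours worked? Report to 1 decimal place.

1: 281·29.7 = 8345.7
2: 86·37.4 = 3216.4
3: 147·28.5 = 4189.5
τ̂ = Σ Nₕx̄ₕ = 15751.6.

15751.6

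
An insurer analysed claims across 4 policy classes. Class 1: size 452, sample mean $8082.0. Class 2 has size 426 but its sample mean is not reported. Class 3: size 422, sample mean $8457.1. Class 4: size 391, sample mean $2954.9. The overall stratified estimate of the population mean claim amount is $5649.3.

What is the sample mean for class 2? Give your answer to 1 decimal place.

N = 452 + 426 + 422 + 391 = 1691.
Overall total = μ·N = 5649.3·1691 = 9552966.3.
Subtract the known strata: 452·8082.0 + 422·8457.1 + 391·2954.9 = 8377326.1.
Remaining total for class 2: 9552966.3 − 8377326.1 = 1175640.2.
Divide by its size: 1175640.2 / 426 = 2759.719... → 2759.7.

2759.7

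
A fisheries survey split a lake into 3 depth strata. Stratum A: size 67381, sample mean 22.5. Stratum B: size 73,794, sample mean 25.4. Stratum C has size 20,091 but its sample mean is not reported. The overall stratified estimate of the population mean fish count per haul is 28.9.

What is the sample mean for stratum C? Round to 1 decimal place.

Σ Nₕx̄ₕ = N·μ, so 20091·x̄_C = 161266·28.9 − (67381·22.5 + 73794·25.4).
= 4660587.4 − 3390440.1 = 1270147.3.
x̄_C = 1270147.3 / 20091 = 63.220... → 63.2.

63.2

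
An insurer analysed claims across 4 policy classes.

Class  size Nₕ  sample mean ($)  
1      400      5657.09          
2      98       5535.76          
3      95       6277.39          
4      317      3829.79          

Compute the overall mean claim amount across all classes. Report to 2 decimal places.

x̄_st = (Σ Nₕx̄ₕ) / (Σ Nₕ) = (400·5657.09 + 98·5535.76 + 95·6277.39 + 317·3829.79) / 910
= 4615735.96 / 910 = 5072.2373... → 5072.24.

5072.24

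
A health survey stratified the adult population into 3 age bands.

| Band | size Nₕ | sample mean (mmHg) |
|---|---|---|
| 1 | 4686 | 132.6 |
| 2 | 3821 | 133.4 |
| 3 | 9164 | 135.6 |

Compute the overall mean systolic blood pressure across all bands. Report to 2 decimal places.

x̄_st = (Σ Nₕx̄ₕ) / (Σ Nₕ) = (4686·132.6 + 3821·133.4 + 9164·135.6) / 17671
= 2373723.4 / 17671 = 134.3288... → 134.33.

134.33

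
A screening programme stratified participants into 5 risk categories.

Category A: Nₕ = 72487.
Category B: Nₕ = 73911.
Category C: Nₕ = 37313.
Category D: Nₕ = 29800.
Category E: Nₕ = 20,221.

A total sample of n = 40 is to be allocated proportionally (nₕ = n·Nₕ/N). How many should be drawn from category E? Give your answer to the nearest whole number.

N = 72487 + 73911 + 37313 + 29800 + 20221 = 233732.
n_E = 40·20221/233732 = 3.461... → 3.

3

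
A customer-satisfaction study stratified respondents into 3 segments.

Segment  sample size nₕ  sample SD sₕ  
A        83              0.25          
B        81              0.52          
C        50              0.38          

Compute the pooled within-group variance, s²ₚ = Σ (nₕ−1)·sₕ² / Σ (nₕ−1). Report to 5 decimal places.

0.16034

Degrees of freedom: 82 + 80 + 49 = 211.
Σ(nₕ−1)sₕ² = 82·0.0625 + 80·0.2704 + 49·0.1444 = 33.8326.
s²ₚ = 33.8326 / 211 = 0.1603441... → 0.16034.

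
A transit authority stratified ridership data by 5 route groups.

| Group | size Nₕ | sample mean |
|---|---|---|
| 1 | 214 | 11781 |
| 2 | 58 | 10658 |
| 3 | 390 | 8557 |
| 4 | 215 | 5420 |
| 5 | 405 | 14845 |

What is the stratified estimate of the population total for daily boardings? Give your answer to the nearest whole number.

13654053

Population total = Σ Nₕ·x̄ₕ (each stratum's size times its mean).
214·11781 + 58·10658 + 390·8557 + 215·5420 + 405·14845 = 2521134 + 618164 + 3337230 + 1165300 + 6012225 = 13654053.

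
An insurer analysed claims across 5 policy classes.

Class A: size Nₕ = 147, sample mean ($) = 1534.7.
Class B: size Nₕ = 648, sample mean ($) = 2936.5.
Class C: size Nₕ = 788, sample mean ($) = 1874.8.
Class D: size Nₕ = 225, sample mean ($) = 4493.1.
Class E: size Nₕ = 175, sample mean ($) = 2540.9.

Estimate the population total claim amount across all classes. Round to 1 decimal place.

5061400.3

Population total = Σ Nₕ·x̄ₕ (each stratum's size times its mean).
147·1534.7 + 648·2936.5 + 788·1874.8 + 225·4493.1 + 175·2540.9 = 225600.9 + 1902852 + 1477342.4 + 1010947.5 + 444657.5 = 5061400.3.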